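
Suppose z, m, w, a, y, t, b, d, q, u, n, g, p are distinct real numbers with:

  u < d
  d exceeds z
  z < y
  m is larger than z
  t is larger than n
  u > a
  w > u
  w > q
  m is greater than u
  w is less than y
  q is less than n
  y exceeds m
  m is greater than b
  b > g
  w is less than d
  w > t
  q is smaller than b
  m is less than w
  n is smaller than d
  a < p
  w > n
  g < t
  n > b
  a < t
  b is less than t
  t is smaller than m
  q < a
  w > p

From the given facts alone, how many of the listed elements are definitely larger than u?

4

The elements the relations force above u are m, w, d, y — no chain reaches any other.
That is 4.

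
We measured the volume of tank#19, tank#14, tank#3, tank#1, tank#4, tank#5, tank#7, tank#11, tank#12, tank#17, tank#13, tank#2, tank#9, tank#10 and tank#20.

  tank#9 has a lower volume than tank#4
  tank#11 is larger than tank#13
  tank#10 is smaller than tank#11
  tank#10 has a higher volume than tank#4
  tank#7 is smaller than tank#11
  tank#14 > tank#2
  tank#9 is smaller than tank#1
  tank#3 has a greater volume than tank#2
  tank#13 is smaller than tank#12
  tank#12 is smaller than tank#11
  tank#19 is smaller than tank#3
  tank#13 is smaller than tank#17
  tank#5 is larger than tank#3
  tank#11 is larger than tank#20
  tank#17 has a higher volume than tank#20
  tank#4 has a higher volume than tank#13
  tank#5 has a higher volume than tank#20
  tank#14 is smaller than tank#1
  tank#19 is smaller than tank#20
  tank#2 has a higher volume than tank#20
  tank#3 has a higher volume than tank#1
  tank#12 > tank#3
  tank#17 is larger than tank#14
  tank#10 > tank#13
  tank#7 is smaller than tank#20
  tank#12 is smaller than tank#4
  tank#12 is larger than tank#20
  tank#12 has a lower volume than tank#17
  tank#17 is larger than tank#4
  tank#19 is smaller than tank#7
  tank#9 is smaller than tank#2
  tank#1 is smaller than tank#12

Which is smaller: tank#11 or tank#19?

tank#19

tank#19 < tank#7 and tank#7 < tank#20 give tank#19 < tank#20.
Then tank#20 < tank#2 extends the chain to tank#2.
Then tank#2 < tank#14 extends the chain to tank#14.
With tank#14 < tank#1: tank#19 < tank#7 < tank#20 < tank#2 < tank#14 < tank#1.
Then tank#1 < tank#3 extends the chain to tank#3.
With tank#3 < tank#12: tank#19 < tank#7 < tank#20 < tank#2 < tank#14 < tank#1 < tank#3 < tank#12.
With tank#12 < tank#4: tank#19 < tank#7 < tank#20 < tank#2 < tank#14 < tank#1 < tank#3 < tank#12 < tank#4.
With tank#4 < tank#10: tank#19 < tank#7 < tank#20 < tank#2 < tank#14 < tank#1 < tank#3 < tank#12 < tank#4 < tank#10.
With tank#10 < tank#11: tank#19 < tank#7 < tank#20 < tank#2 < tank#14 < tank#1 < tank#3 < tank#12 < tank#4 < tank#10 < tank#11.
So tank#19 < tank#11; tank#19 is the smaller of the two.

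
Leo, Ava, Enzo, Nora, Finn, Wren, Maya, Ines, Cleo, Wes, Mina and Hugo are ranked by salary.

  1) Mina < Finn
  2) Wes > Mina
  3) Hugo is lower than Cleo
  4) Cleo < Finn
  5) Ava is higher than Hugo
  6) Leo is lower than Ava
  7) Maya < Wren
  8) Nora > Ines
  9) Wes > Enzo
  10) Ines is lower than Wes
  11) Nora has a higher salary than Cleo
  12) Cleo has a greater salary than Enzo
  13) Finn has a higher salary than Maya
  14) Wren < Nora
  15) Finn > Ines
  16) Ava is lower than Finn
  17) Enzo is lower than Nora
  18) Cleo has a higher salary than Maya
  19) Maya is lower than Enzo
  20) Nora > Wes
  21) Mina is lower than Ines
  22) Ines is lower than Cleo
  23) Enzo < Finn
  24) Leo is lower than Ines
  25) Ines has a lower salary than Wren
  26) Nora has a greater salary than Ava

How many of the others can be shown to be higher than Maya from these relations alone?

The elements the relations force above Maya are Enzo, Wren, Wes, Cleo, Nora, Finn — no chain reaches any other.
That is 6.

6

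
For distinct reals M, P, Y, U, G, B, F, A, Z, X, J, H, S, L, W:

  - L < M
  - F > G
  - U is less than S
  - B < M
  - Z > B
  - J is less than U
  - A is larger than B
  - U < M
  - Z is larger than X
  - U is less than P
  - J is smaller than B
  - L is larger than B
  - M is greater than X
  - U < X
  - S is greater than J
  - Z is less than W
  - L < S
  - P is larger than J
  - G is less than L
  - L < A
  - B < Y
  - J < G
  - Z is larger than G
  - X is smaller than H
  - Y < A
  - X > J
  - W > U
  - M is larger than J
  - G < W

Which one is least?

J

Chaining upward from J: directly above it, B, U, P, G, X, M, S; then Y, Z, L, A, W, F, H.
That covers every other element, and nothing is given below J, so J is the least.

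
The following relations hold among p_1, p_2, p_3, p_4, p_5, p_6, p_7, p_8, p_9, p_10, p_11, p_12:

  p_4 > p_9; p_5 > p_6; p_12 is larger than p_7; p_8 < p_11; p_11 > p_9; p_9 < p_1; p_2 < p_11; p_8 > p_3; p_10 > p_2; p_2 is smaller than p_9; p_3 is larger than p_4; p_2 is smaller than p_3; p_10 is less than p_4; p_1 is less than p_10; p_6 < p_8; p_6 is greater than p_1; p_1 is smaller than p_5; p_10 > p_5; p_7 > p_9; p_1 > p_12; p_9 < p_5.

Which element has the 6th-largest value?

p_5

Piecing the relations together gives one ordering: p_2 < p_9 < p_7 < p_12 < p_1 < p_6 < p_5 < p_10 < p_4 < p_3 < p_8 < p_11.
Counting 6 from the largest end gives p_5.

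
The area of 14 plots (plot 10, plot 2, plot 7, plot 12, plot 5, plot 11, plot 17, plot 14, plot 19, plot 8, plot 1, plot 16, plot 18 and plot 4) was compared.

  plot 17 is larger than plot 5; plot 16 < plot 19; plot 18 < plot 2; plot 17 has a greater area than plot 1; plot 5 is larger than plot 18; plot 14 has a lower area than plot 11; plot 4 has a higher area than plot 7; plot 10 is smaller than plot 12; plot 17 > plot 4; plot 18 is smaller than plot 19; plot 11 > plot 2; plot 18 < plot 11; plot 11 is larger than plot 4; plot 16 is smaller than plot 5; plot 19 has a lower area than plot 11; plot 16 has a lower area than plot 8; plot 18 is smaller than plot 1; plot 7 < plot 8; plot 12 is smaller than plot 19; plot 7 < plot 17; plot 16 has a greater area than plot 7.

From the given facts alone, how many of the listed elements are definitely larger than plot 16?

5

From plot 16 the given relations immediately reach plot 19, plot 5, plot 8.
From those, plot 11, plot 17 — 5 in total.
Nothing else is reachable above plot 16; 5 in all.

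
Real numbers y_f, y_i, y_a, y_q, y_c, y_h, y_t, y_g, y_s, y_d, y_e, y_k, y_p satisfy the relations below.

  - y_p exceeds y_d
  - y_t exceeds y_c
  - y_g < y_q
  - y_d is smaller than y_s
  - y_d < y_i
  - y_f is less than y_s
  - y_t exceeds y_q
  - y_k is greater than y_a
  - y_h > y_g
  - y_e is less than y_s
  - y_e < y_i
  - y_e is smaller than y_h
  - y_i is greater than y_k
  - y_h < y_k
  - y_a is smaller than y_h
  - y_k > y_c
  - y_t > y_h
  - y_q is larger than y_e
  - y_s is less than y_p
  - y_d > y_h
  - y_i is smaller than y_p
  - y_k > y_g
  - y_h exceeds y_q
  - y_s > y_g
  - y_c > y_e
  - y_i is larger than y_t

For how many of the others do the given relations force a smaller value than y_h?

4

The elements the relations force below y_h are y_e, y_g, y_a, y_q — no chain reaches any other.
That is 4.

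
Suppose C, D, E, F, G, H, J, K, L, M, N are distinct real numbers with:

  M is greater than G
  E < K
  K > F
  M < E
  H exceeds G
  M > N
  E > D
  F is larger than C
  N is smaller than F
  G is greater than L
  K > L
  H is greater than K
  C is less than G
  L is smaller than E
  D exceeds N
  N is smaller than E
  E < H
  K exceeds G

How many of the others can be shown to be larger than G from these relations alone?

4

Directly above G: M, K, H.
One step further: E (4 so far).
Nothing else is reachable above G; 4 in all.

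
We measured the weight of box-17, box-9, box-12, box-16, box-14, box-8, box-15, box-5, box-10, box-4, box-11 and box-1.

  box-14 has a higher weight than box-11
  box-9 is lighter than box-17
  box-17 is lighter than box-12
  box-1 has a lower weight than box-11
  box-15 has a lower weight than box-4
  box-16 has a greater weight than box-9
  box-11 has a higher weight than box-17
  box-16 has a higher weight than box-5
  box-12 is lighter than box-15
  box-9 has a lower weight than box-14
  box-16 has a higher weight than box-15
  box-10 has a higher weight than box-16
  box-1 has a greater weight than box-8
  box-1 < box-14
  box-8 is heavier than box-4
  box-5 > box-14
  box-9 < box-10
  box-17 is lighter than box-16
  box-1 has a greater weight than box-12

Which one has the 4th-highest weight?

box-14

Piecing the relations together gives one ordering: box-9 < box-17 < box-12 < box-15 < box-4 < box-8 < box-1 < box-11 < box-14 < box-5 < box-16 < box-10.
The 4th largest is box-14.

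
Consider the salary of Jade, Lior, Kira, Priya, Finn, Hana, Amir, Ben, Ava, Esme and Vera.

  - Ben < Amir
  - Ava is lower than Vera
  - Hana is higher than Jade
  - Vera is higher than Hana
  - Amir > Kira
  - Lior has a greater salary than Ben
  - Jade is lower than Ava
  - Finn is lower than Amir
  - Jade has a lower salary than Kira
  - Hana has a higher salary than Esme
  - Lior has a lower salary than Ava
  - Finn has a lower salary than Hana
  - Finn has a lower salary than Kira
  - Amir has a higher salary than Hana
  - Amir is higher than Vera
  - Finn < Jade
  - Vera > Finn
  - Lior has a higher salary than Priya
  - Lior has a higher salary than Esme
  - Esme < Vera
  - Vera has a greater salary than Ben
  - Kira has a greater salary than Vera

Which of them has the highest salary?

Chaining downward from Amir: directly below it, Finn, Ben, Hana, Vera, Kira; then Esme, Jade, Ava; then Lior; then Priya.
That covers every other element, and nothing is given above Amir, so Amir is the highest salary.

Amir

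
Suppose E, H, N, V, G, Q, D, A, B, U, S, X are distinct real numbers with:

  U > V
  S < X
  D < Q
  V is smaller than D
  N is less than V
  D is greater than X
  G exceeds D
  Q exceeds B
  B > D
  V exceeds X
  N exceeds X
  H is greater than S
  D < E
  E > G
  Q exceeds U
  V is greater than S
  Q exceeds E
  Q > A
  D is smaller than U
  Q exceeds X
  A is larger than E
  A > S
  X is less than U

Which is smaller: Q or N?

N < V and V < D give N < D.
Then D < E extends the chain to E.
With E < A: N < V < D < E < A.
With A < Q: N < V < D < E < A < Q.
So N < Q; N is the smaller of the two.

N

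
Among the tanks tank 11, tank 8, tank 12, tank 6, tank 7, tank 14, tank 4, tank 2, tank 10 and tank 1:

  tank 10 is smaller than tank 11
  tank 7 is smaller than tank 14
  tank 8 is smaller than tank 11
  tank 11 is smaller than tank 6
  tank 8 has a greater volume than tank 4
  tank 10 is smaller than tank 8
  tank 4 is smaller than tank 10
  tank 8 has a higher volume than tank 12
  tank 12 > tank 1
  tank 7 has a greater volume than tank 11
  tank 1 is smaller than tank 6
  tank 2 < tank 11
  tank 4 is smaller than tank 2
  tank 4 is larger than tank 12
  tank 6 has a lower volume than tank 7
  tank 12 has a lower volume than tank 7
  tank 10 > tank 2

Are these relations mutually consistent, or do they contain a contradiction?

consistent

Every relation is compatible with tank 1 < tank 12 < tank 4 < tank 2 < tank 10 < tank 8 < tank 11 < tank 6 < tank 7 < tank 14; the set is consistent.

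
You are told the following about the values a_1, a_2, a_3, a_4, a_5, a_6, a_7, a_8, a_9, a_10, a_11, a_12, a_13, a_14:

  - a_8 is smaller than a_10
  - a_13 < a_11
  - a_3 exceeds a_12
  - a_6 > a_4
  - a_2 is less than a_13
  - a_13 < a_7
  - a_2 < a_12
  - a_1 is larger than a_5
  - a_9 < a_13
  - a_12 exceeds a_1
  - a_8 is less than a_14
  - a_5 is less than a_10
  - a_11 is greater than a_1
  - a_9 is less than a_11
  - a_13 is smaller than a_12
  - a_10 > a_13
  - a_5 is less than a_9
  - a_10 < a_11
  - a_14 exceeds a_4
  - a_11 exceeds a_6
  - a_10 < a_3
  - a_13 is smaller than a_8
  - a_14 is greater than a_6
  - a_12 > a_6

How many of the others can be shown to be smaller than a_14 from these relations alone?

7

The elements the relations force below a_14 are a_5, a_4, a_9, a_2, a_13, a_6, a_8 — no chain reaches any other.
That is 7.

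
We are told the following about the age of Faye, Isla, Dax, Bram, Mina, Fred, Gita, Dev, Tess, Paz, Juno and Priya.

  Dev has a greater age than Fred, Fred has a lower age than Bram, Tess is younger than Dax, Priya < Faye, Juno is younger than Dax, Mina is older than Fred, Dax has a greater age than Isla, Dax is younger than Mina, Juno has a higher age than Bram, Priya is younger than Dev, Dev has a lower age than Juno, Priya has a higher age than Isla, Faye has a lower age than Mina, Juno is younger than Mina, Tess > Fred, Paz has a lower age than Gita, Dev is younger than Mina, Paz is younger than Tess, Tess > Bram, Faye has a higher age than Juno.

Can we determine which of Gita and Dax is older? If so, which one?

Following every chain through Dax: above Dax we get Mina; below Dax we get Fred, Isla, Priya, Bram, Paz, Dev, Juno, Tess.
Gita is not reached, and no chain runs the other way from Gita to Dax.
So the given relations leave the order of Dax and Gita undetermined.

undetermined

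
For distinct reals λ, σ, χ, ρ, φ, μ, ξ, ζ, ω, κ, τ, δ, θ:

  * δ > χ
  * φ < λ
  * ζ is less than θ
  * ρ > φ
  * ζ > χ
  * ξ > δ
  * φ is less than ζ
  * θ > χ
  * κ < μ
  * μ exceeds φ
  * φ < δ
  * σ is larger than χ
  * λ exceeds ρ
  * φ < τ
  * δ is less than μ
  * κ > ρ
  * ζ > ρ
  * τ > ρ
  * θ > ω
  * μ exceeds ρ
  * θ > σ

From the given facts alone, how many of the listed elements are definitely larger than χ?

The elements the relations force above χ are δ, ζ, μ, σ, θ, ξ — no chain reaches any other.
That is 6.

6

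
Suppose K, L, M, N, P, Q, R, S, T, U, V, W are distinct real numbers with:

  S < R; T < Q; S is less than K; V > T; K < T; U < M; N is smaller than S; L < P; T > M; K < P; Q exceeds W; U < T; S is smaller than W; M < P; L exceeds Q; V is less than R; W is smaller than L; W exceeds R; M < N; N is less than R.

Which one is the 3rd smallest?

N

Chaining the given pairs: U < M < N < S < K < T < V < R < W < Q < L < P.
The 3rd smallest is N.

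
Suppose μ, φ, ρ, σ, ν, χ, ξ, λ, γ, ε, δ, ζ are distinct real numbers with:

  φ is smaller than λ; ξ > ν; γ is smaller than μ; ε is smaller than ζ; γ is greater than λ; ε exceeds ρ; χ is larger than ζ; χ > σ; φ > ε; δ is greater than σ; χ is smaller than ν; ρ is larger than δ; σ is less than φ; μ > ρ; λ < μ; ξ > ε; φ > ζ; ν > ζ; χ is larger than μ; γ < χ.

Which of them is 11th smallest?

Chaining the given pairs: σ < δ < ρ < ε < ζ < φ < λ < γ < μ < χ < ν < ξ.
Counting 11 from the smallest end gives ν.

ν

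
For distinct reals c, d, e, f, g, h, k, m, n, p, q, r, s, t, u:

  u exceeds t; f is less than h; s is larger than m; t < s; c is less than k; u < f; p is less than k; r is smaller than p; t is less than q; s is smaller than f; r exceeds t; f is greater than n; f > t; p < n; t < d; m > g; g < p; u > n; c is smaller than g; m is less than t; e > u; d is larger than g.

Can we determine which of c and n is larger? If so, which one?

c < g and g < m give c < m.
Then m < t extends the chain to t.
With t < r: c < g < m < t < r.
Then r < p extends the chain to p.
With p < n: c < g < m < t < r < p < n.
So n is larger.

n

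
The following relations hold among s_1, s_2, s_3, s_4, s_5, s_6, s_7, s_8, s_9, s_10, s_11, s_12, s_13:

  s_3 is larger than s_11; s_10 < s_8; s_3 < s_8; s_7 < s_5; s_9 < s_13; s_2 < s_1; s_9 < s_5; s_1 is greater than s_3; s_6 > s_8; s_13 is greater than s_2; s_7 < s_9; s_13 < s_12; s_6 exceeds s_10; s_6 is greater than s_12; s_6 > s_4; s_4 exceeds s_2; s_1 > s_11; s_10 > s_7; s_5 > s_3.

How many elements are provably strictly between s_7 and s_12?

2

Chaining upward from s_7 reaches: s_10, s_9, s_5, s_8, s_13, s_6.
Chaining downward from s_12 reaches: s_2, s_9, s_13.
Strictly between s_7 and s_12 are those in both lists: s_9, s_13 — 2 elements.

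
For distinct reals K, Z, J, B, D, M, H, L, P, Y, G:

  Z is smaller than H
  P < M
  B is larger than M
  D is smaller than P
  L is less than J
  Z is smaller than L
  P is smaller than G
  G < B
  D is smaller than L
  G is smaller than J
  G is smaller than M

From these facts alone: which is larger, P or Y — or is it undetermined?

Following every chain through P: above P we get G, M, J, B; below P we get D.
Y is not reached, and no chain runs the other way from Y to P.
So the given relations leave the order of P and Y undetermined.

undetermined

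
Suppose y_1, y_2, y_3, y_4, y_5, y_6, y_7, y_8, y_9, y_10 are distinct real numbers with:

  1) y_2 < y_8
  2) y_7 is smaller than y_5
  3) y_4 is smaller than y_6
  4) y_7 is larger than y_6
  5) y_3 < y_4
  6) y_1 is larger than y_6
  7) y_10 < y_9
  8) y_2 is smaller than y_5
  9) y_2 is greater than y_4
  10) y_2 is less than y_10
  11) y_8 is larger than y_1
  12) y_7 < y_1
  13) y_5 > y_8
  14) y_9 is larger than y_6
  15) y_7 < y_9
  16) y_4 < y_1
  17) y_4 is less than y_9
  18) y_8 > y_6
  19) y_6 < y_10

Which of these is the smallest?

y_3

y_4 is not least since y_3 < y_4; y_2 is not least since y_4 < y_2; y_6 is not least since y_4 < y_6; y_10 is not least since y_6 < y_10; y_7 is not least since y_6 < y_7; y_1 is not least since y_4 < y_1; y_9 is not least since y_6 < y_9; y_8 is not least since y_2 < y_8; y_5 is not least since y_8 < y_5.
Only y_3 has nothing below it, so y_3 is the smallest.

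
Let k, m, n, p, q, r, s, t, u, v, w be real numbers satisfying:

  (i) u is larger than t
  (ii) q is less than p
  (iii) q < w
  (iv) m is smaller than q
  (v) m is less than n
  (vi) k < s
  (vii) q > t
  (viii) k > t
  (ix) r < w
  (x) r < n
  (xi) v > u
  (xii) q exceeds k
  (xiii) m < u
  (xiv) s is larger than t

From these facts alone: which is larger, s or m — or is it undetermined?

Following every chain through m: above m we get u, q, v, n, p, w.
s is not reached, and no chain runs the other way from s to m.
So the given relations leave the order of m and s undetermined.

undetermined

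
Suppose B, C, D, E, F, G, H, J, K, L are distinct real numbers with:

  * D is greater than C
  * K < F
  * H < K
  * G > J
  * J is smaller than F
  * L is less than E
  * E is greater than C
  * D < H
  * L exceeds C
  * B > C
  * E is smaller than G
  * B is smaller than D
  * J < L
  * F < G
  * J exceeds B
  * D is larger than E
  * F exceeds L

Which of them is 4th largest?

H

Piecing the relations together gives one ordering: C < B < J < L < E < D < H < K < F < G.
The 4th largest is H.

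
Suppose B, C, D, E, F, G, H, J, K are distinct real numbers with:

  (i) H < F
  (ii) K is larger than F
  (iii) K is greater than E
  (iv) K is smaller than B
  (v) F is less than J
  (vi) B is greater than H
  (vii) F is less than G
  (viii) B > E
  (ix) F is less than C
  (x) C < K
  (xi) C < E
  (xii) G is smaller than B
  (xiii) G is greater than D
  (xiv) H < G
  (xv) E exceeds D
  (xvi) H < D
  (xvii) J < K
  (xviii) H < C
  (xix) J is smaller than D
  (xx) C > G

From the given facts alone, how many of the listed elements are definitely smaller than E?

6

Directly below E: D, C.
One step further: H, F, J, G (6 so far).
Nothing else is reachable below E; 6 in all.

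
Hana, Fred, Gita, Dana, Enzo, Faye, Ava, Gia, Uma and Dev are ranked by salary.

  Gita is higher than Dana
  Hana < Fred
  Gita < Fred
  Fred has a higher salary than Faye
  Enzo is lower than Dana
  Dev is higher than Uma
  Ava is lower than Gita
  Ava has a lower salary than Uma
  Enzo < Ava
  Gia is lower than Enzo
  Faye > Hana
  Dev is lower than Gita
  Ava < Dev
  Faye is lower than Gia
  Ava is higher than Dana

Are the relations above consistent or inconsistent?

The single ordering Hana < Faye < Gia < Enzo < Dana < Ava < Uma < Dev < Gita < Fred satisfies every listed relation, so no contradiction arises.

consistent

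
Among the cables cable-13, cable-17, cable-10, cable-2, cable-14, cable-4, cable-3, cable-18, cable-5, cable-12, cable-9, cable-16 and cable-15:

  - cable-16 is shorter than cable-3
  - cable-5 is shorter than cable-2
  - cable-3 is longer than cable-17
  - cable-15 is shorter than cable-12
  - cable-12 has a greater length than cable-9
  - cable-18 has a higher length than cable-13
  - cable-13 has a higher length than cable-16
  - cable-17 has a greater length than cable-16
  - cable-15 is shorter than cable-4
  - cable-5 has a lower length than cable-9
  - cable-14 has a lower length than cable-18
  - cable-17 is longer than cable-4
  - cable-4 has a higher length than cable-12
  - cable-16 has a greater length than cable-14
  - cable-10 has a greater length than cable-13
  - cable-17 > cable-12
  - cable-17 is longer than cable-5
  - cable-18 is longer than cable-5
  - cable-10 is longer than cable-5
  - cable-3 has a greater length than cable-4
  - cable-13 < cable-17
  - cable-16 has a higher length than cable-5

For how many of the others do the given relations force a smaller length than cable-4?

4

From cable-4 the given relations immediately reach cable-15, cable-12.
From those, cable-9 — 3 in total.
From those, cable-5 — 4 in total.
No other element is forced below cable-4 by the given relations, so the count is 4.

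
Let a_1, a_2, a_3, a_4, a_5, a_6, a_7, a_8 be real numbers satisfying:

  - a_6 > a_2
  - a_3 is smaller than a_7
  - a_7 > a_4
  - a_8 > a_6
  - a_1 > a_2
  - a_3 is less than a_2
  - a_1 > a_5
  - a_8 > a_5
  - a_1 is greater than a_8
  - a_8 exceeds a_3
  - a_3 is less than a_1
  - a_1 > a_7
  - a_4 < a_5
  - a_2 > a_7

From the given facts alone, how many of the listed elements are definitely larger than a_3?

5

Directly above a_3: a_7, a_2, a_8, a_1.
One step further: a_6 (5 so far).
No other element is forced above a_3 by the given relations, so the count is 5.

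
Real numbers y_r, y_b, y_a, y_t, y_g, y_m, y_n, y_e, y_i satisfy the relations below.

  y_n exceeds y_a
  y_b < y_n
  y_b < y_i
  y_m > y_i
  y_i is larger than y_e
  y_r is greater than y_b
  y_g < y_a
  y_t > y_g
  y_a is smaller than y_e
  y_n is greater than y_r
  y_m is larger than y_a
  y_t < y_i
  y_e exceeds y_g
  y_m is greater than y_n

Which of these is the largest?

y_b is not greatest since y_b < y_i; y_g is not greatest since y_g < y_a; y_a is not greatest since y_a < y_e; y_r is not greatest since y_r < y_n; y_e is not greatest since y_e < y_i; y_n is not greatest since y_n < y_m; y_t is not greatest since y_t < y_i; y_i is not greatest since y_i < y_m.
Only y_m has nothing above it, so y_m is the largest.

y_m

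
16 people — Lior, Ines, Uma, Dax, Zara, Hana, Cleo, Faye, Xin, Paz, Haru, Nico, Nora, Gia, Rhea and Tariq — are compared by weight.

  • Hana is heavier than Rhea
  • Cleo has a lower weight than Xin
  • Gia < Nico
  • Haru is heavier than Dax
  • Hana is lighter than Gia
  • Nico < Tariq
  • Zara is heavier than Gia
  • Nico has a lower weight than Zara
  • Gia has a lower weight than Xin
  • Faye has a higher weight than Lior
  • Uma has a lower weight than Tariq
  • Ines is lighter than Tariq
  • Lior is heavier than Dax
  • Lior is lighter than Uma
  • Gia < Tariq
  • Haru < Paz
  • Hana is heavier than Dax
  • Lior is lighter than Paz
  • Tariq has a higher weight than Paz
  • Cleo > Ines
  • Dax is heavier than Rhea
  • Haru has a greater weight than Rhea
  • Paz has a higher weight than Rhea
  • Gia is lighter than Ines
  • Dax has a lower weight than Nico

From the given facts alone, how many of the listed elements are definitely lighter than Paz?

Directly below Paz: Rhea, Lior, Haru.
One step further: Dax (4 so far).
No other element is forced below Paz by the given relations, so the count is 4.

4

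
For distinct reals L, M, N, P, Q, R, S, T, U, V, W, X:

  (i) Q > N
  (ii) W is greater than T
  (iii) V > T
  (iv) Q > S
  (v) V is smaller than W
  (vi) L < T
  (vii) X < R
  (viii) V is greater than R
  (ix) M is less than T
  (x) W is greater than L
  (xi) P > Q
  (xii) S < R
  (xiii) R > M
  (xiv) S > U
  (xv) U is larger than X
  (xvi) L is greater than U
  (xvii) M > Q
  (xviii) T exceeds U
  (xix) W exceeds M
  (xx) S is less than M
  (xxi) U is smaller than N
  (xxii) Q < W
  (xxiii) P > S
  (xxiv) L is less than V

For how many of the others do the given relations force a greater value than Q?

6

Directly above Q: M, P, W.
One step further: R, T (5 so far).
One step further: V (6 so far).
Nothing else is reachable above Q; 6 in all.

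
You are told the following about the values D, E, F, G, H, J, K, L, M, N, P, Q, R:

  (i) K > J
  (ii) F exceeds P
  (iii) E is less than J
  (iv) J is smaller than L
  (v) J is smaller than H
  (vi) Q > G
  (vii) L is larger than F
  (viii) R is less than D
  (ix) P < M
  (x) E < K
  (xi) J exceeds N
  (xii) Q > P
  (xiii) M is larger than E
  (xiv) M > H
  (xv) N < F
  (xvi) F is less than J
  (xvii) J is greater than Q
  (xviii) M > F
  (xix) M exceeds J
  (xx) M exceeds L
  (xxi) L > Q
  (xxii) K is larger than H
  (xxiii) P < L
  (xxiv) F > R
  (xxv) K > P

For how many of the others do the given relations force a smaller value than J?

From J the given relations immediately reach E, N, Q, F.
From those, P, R, G — 7 in total.
No other element is forced below J by the given relations, so the count is 7.

7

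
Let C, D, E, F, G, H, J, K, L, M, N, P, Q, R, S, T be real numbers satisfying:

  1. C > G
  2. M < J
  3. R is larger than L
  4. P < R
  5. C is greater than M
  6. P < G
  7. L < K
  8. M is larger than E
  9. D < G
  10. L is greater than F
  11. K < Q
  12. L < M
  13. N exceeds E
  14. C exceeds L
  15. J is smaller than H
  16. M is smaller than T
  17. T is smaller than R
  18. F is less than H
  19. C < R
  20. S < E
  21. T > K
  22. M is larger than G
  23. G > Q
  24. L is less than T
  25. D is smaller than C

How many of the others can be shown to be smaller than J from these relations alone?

10

Directly below J: M.
One step further: L, E, G (4 so far).
One step further: F, S, Q, P, D (9 so far).
One step further: K (10 so far).
Nothing else is reachable below J; 10 in all.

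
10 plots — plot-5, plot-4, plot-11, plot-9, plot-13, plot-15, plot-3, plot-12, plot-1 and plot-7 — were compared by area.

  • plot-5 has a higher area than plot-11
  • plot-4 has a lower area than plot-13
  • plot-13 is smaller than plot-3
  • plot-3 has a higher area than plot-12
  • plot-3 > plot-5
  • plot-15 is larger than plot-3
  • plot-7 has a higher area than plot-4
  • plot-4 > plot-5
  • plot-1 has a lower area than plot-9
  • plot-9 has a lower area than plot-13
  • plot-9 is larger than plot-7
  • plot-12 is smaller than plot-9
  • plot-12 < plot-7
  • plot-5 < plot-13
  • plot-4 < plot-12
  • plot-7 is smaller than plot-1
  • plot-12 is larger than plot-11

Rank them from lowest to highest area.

plot-11 < plot-5 < plot-4 < plot-12 < plot-7 < plot-1 < plot-9 < plot-13 < plot-3 < plot-15

Each adjacent pair is fixed by a given relation: plot-11 < plot-5; plot-5 < plot-4; plot-4 < plot-12; plot-12 < plot-7; plot-7 < plot-1; plot-1 < plot-9; plot-9 < plot-13; plot-13 < plot-3; plot-3 < plot-15. Chaining them end to end gives the full order.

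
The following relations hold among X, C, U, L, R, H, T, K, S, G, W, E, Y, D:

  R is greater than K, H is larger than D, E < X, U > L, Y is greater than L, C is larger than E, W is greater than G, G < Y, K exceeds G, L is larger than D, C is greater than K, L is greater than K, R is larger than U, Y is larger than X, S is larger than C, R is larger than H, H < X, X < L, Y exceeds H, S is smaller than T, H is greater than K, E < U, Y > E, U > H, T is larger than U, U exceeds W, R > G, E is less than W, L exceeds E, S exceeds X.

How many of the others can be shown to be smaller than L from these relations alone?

Directly below L: K, E, D, X.
One step further: G, H (6 so far).
No other element is forced below L by the given relations, so the count is 6.

6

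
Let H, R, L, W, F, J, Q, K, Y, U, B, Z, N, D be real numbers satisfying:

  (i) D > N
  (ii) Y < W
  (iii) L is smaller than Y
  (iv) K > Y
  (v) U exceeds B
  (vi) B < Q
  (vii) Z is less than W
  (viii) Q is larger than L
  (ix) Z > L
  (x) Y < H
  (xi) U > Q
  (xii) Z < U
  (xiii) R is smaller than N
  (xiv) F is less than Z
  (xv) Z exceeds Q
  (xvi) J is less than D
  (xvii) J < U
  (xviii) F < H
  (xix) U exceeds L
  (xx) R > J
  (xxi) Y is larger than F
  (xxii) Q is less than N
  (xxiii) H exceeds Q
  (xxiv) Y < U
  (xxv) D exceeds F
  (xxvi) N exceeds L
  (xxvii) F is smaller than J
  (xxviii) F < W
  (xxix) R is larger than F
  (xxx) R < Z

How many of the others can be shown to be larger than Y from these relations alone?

Directly above Y: K, U, W, H.
Nothing else is reachable above Y; 4 in all.

4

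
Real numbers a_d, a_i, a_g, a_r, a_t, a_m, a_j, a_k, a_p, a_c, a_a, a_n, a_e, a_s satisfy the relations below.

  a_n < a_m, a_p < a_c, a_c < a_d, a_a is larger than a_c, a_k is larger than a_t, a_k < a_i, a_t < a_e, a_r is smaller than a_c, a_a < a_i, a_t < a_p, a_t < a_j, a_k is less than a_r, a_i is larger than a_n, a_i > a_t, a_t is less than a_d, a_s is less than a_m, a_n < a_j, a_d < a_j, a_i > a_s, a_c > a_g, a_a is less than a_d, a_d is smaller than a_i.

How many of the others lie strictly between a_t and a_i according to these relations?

6

Chaining upward from a_t reaches: a_p, a_k, a_r, a_c, a_e, a_a, a_d, a_j.
Chaining downward from a_i reaches: a_p, a_k, a_r, a_s, a_g, a_c, a_n, a_a, a_d.
Strictly between a_t and a_i are those in both lists: a_p, a_k, a_r, a_c, a_a, a_d — 6 elements.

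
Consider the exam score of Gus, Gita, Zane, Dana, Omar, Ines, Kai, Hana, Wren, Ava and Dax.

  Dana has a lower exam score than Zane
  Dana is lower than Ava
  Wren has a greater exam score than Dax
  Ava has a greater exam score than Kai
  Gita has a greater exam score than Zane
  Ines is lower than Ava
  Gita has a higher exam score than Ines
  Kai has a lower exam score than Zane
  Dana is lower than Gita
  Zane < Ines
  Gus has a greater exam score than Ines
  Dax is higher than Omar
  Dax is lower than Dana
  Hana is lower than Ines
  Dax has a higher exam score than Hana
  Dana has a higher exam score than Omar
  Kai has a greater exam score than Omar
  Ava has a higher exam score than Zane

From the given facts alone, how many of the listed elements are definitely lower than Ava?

7

The elements the relations force below Ava are Hana, Omar, Dax, Kai, Dana, Zane, Ines — no chain reaches any other.
That is 7.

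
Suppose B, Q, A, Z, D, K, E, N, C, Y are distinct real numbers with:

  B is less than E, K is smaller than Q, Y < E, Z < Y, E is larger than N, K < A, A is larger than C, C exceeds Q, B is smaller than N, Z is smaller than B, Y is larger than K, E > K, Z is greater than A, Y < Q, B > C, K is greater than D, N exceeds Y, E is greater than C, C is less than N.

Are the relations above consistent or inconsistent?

Chaining the given relations yields A < Z < Y < Q < C, so A < C. But one relation states C < A. These cannot both hold.

inconsistent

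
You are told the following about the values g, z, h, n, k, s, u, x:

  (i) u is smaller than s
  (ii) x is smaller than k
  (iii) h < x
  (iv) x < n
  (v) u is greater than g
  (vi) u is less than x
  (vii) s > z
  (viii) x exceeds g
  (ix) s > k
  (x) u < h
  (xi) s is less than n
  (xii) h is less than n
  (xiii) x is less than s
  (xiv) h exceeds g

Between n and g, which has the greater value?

Chaining the given relations: g < u < h < x < k < s < n.
So g < n; n is the larger of the two.

n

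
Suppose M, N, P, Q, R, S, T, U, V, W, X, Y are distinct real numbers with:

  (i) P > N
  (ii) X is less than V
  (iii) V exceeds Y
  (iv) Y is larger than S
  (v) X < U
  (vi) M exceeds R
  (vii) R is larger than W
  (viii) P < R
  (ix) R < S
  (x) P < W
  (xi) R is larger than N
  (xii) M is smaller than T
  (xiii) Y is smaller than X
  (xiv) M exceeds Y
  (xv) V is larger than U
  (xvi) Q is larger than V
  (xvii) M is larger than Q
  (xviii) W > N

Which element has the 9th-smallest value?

V

Piecing the relations together gives one ordering: N < P < W < R < S < Y < X < U < V < Q < M < T.
Counting 9 from the smallest end gives V.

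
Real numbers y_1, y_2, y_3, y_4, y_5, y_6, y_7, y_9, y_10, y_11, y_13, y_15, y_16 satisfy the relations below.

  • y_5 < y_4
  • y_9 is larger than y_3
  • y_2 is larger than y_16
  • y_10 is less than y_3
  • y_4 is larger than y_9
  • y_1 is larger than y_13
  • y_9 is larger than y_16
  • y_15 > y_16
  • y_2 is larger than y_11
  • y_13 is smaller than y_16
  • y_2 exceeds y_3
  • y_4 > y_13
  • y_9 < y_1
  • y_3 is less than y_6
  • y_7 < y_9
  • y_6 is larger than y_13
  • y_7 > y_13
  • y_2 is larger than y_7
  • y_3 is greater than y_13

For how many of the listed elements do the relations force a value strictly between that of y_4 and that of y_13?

4

Chaining upward from y_13 reaches: y_16, y_7, y_3, y_9, y_6, y_15, y_1, y_2.
Chaining downward from y_4 reaches: y_10, y_5, y_16, y_7, y_3, y_9.
Strictly between y_13 and y_4 are those in both lists: y_16, y_7, y_3, y_9 — 4 elements.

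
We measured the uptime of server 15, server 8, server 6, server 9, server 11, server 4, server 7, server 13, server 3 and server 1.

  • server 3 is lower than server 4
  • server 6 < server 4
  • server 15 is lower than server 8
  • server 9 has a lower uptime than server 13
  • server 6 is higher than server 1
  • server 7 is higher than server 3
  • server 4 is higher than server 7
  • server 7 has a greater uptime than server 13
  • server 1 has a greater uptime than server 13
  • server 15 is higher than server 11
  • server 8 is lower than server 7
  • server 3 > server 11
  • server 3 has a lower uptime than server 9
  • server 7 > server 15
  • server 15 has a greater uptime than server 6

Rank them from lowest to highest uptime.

server 11 < server 3 < server 9 < server 13 < server 1 < server 6 < server 15 < server 8 < server 7 < server 4

The consecutive links are each given: server 11 < server 3; server 3 < server 9; server 9 < server 13; server 13 < server 1; server 1 < server 6; server 6 < server 15; server 15 < server 8; server 8 < server 7; server 7 < server 4.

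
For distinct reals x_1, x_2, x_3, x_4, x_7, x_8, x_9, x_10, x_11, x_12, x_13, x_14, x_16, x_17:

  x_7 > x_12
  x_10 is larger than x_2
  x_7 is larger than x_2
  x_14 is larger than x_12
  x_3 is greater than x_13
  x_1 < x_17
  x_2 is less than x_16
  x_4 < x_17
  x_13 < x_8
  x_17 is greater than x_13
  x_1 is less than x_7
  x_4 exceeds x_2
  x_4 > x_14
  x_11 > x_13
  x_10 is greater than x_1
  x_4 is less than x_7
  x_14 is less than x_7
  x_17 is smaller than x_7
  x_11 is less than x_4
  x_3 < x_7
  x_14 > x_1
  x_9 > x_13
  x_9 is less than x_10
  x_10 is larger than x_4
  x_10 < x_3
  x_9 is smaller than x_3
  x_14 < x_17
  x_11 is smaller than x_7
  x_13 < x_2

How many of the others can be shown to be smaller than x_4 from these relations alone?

6

From x_4 the given relations immediately reach x_2, x_11, x_14.
From those, x_12, x_13, x_1 — 6 in total.
No other element is forced below x_4 by the given relations, so the count is 6.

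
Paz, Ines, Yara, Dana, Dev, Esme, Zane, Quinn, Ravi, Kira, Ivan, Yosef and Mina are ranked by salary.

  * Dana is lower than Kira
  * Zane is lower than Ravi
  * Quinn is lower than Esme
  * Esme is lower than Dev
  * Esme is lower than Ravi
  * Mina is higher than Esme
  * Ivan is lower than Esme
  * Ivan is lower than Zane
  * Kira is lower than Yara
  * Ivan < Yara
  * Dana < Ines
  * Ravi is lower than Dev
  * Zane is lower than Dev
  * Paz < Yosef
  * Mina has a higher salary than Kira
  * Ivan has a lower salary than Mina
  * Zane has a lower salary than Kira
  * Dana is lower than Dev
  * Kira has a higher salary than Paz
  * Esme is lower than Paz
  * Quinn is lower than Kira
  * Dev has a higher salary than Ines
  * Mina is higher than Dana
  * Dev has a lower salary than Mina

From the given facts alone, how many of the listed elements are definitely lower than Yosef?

From Yosef the given relations immediately reach Paz.
From those, Esme — 2 in total.
From those, Ivan, Quinn — 4 in total.
No other element is forced below Yosef by the given relations, so the count is 4.

4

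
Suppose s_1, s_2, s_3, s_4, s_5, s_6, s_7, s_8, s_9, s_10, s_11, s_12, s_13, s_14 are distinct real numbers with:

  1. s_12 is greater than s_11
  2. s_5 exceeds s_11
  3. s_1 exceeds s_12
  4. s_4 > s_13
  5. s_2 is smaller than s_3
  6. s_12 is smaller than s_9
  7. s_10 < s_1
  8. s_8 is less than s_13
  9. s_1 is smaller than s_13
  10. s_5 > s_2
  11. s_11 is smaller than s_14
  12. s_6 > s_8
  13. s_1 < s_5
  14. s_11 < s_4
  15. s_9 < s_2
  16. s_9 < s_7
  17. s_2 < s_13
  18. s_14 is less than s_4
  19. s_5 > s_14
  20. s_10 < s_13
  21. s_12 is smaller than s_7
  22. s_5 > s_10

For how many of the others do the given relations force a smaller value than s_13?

7

The elements the relations force below s_13 are s_11, s_8, s_10, s_12, s_1, s_9, s_2 — no chain reaches any other.
That is 7.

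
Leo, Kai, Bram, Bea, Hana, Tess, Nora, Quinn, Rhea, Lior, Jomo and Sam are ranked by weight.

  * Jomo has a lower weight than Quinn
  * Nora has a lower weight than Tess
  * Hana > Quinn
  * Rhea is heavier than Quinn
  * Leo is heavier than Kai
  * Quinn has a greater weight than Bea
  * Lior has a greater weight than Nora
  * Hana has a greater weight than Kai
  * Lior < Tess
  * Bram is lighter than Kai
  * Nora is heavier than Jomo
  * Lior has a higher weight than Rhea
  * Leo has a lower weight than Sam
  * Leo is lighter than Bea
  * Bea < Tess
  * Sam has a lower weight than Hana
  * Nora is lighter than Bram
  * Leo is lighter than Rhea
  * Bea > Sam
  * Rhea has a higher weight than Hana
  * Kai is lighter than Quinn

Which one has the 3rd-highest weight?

Rhea

Piecing the relations together gives one ordering: Jomo < Nora < Bram < Kai < Leo < Sam < Bea < Quinn < Hana < Rhea < Lior < Tess.
The 3rd largest is Rhea.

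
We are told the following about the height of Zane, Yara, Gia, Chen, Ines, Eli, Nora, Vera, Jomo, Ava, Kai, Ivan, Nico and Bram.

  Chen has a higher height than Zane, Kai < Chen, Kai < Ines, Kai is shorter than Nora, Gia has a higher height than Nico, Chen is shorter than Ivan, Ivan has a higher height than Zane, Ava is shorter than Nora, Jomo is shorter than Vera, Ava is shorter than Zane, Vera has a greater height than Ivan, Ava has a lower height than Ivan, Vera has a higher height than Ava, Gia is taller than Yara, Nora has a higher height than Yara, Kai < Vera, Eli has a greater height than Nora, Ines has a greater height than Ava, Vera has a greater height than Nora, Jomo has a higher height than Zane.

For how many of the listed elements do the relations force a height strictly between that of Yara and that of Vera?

1

Chaining upward from Yara reaches: Nora, Gia, Eli.
Chaining downward from Vera reaches: Ava, Kai, Nora, Zane, Chen, Ivan, Jomo.
Strictly between Yara and Vera are those in both lists: Nora — 1 element.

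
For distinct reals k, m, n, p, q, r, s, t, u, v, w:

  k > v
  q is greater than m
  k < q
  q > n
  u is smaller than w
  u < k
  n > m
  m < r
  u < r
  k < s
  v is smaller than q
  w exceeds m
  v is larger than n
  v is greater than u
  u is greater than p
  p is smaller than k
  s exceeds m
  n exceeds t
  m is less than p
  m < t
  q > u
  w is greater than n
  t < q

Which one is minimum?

m

p is not least since m < p; u is not least since p < u; r is not least since m < r; t is not least since m < t; n is not least since m < n; v is not least since n < v; k is not least since u < k; w is not least since m < w; q is not least since t < q; s is not least since k < s.
Only m has nothing below it, so m is the minimum.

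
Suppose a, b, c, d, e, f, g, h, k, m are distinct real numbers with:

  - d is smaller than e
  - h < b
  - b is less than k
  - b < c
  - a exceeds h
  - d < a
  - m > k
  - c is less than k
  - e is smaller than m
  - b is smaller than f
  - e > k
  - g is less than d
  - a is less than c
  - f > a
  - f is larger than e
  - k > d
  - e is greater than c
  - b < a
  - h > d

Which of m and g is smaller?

g

g < d and d < h give g < h.
With h < b: g < d < h < b.
With b < a: g < d < h < b < a.
With a < c: g < d < h < b < a < c.
Then c < k extends the chain to k.
With k < e: g < d < h < b < a < c < k < e.
With e < m: g < d < h < b < a < c < k < e < m.
So g < m; g is the smaller of the two.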